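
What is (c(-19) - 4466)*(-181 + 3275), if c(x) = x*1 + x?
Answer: -13935376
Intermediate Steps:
c(x) = 2*x (c(x) = x + x = 2*x)
(c(-19) - 4466)*(-181 + 3275) = (2*(-19) - 4466)*(-181 + 3275) = (-38 - 4466)*3094 = -4504*3094 = -13935376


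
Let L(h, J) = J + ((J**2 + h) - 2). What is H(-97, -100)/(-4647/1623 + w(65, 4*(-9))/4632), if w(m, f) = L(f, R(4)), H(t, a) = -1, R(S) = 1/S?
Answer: 13364864/38375237 ≈ 0.34827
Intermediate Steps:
L(h, J) = -2 + J + h + J**2 (L(h, J) = J + ((h + J**2) - 2) = J + (-2 + h + J**2) = -2 + J + h + J**2)
w(m, f) = -27/16 + f (w(m, f) = -2 + 1/4 + f + (1/4)**2 = -2 + 1/4 + f + 1/16 = -27/16 + f)
H(-97, -100)/(-4647/1623 + w(65, 4*(-9))/4632) = -1/(-4647/1623 + (-27/16 + 4*(-9))/4632) = -1/(-4647*1/1623 + (-27/16 - 36)*(1/4632)) = -1/(-1549/541 - 603/16*1/4632) = -1/(-1549/541 - 201/24704) = -1/(-38375237/13364864) = -1*(-13364864/38375237) = 13364864/38375237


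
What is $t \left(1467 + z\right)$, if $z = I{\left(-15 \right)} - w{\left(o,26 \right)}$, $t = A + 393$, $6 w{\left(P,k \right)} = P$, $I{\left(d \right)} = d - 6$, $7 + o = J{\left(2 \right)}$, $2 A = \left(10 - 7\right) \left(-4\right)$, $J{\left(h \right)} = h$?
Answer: $\frac{1119849}{2} \approx 5.5992 \cdot 10^{5}$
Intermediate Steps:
$A = -6$ ($A = \frac{\left(10 - 7\right) \left(-4\right)}{2} = \frac{3 \left(-4\right)}{2} = \frac{1}{2} \left(-12\right) = -6$)
$o = -5$ ($o = -7 + 2 = -5$)
$I{\left(d \right)} = -6 + d$ ($I{\left(d \right)} = d - 6 = -6 + d$)
$w{\left(P,k \right)} = \frac{P}{6}$
$t = 387$ ($t = -6 + 393 = 387$)
$z = - \frac{121}{6}$ ($z = \left(-6 - 15\right) - \frac{1}{6} \left(-5\right) = -21 - - \frac{5}{6} = -21 + \frac{5}{6} = - \frac{121}{6} \approx -20.167$)
$t \left(1467 + z\right) = 387 \left(1467 - \frac{121}{6}\right) = 387 \cdot \frac{8681}{6} = \frac{1119849}{2}$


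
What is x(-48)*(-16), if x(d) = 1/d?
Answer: ⅓ ≈ 0.33333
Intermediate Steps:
x(d) = 1/d
x(-48)*(-16) = -16/(-48) = -1/48*(-16) = ⅓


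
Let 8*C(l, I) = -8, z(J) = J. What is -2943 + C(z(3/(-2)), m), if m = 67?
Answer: -2944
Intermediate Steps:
C(l, I) = -1 (C(l, I) = (⅛)*(-8) = -1)
-2943 + C(z(3/(-2)), m) = -2943 - 1 = -2944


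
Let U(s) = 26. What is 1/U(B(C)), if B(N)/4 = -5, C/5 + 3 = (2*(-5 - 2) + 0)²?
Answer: 1/26 ≈ 0.038462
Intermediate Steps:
C = 965 (C = -15 + 5*(2*(-5 - 2) + 0)² = -15 + 5*(2*(-7) + 0)² = -15 + 5*(-14 + 0)² = -15 + 5*(-14)² = -15 + 5*196 = -15 + 980 = 965)
B(N) = -20 (B(N) = 4*(-5) = -20)
1/U(B(C)) = 1/26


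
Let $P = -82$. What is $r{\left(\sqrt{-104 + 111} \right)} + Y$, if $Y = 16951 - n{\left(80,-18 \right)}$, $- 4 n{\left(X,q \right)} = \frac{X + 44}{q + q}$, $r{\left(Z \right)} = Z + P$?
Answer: $\frac{607253}{36} + \sqrt{7} \approx 16871.0$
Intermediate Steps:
$r{\left(Z \right)} = -82 + Z$ ($r{\left(Z \right)} = Z - 82 = -82 + Z$)
$n{\left(X,q \right)} = - \frac{44 + X}{8 q}$ ($n{\left(X,q \right)} = - \frac{\left(X + 44\right) \frac{1}{q + q}}{4} = - \frac{\left(44 + X\right) \frac{1}{2 q}}{4} = - \frac{\frac{1}{2} \frac{1}{q} \left(44 + X\right)}{4} = - \frac{44 + X}{8 q}$)
$Y = \frac{610205}{36}$ ($Y = 16951 - \frac{-44 - 80}{8 \left(-18\right)} = 16951 - \frac{1}{8} \left(- \frac{1}{18}\right) \left(-44 - 80\right) = 16951 - \frac{1}{8} \left(- \frac{1}{18}\right) \left(-124\right) = 16951 - \frac{31}{36} = \frac{610205}{36} \approx 16950.0$)
$r{\left(\sqrt{-104 + 111} \right)} + Y = \left(-82 + \sqrt{-104 + 111}\right) + \frac{610205}{36} = \left(-82 + \sqrt{7}\right) + \frac{610205}{36} = \frac{607253}{36} + \sqrt{7}$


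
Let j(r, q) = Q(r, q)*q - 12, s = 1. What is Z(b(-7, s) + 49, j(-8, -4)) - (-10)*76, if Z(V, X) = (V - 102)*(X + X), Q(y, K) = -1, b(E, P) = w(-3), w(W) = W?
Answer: 1656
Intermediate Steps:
b(E, P) = -3
j(r, q) = -12 - q (j(r, q) = -q - 12 = -12 - q)
Z(V, X) = 2*X*(-102 + V) (Z(V, X) = (-102 + V)*(2*X) = 2*X*(-102 + V))
Z(b(-7, s) + 49, j(-8, -4)) - (-10)*76 = 2*(-12 - 1*(-4))*(-102 + (-3 + 49)) - (-10)*76 = 2*(-12 + 4)*(-102 + 46) - 1*(-760) = 2*(-8)*(-56) + 760 = 896 + 760 = 1656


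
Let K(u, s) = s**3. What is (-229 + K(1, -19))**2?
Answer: 50239744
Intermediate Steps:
(-229 + K(1, -19))**2 = (-229 + (-19)**3)**2 = (-229 - 6859)**2 = (-7088)**2 = 50239744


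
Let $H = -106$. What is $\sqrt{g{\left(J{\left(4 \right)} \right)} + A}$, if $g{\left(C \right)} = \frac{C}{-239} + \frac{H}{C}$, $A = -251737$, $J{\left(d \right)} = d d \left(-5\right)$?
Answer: $\frac{i \sqrt{5751749748670}}{4780} \approx 501.73 i$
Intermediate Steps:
$J{\left(d \right)} = - 5 d^{2}$ ($J{\left(d \right)} = d^{2} \left(-5\right) = - 5 d^{2}$)
$g{\left(C \right)} = - \frac{106}{C} - \frac{C}{239}$ ($g{\left(C \right)} = \frac{C}{-239} - \frac{106}{C} = C \left(- \frac{1}{239}\right) - \frac{106}{C} = - \frac{C}{239} - \frac{106}{C} = - \frac{106}{C} - \frac{C}{239}$)
$\sqrt{g{\left(J{\left(4 \right)} \right)} + A} = \sqrt{\left(- \frac{106}{\left(-5\right) 4^{2}} - \frac{\left(-5\right) 4^{2}}{239}\right) - 251737} = \sqrt{\left(- \frac{106}{\left(-5\right) 16} - \frac{\left(-5\right) 16}{239}\right) - 251737} = \sqrt{\left(- \frac{106}{-80} - - \frac{80}{239}\right) - 251737} = \sqrt{\left(\left(-106\right) \left(- \frac{1}{80}\right) + \frac{80}{239}\right) - 251737} = \sqrt{\left(\frac{53}{40} + \frac{80}{239}\right) - 251737} = \sqrt{\frac{15867}{9560} - 251737} = \sqrt{- \frac{2406589853}{9560}} = \frac{i \sqrt{5751749748670}}{4780}$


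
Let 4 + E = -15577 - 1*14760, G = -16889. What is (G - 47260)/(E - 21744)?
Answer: 64149/52085 ≈ 1.2316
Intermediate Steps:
E = -30341 (E = -4 + (-15577 - 1*14760) = -4 + (-15577 - 14760) = -4 - 30337 = -30341)
(G - 47260)/(E - 21744) = (-16889 - 47260)/(-30341 - 21744) = -64149/(-52085) = -64149*(-1/52085) = 64149/52085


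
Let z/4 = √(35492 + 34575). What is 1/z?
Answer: √70067/280268 ≈ 0.00094446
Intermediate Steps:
z = 4*√70067 (z = 4*√(35492 + 34575) = 4*√70067 ≈ 1058.8)
1/z = 1/(4*√70067) = √70067/280268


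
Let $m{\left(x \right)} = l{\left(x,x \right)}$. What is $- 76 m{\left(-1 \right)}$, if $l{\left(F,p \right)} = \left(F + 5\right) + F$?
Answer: $-228$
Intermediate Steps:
$l{\left(F,p \right)} = 5 + 2 F$ ($l{\left(F,p \right)} = \left(5 + F\right) + F = 5 + 2 F$)
$m{\left(x \right)} = 5 + 2 x$
$- 76 m{\left(-1 \right)} = - 76 \left(5 + 2 \left(-1\right)\right) = - 76 \left(5 - 2\right) = \left(-76\right) 3 = -228$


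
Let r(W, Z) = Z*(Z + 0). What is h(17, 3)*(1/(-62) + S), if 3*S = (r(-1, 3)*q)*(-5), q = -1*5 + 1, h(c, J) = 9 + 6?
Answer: 55785/62 ≈ 899.76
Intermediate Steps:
h(c, J) = 15
r(W, Z) = Z**2 (r(W, Z) = Z*Z = Z**2)
q = -4 (q = -5 + 1 = -4)
S = 60 (S = ((3**2*(-4))*(-5))/3 = ((9*(-4))*(-5))/3 = (-36*(-5))/3 = (1/3)*180 = 60)
h(17, 3)*(1/(-62) + S) = 15*(1/(-62) + 60) = 15*(-1/62 + 60) = 15*(3719/62) = 55785/62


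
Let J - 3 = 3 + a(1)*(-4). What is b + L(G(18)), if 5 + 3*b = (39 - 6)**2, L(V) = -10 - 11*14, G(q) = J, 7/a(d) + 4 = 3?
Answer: 592/3 ≈ 197.33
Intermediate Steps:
a(d) = -7 (a(d) = 7/(-4 + 3) = 7/(-1) = 7*(-1) = -7)
J = 34 (J = 3 + (3 - 7*(-4)) = 3 + (3 + 28) = 3 + 31 = 34)
G(q) = 34
L(V) = -164 (L(V) = -10 - 154 = -164)
b = 1084/3 (b = -5/3 + (39 - 6)**2/3 = -5/3 + (1/3)*33**2 = -5/3 + (1/3)*1089 = -5/3 + 363 = 1084/3 ≈ 361.33)
b + L(G(18)) = 1084/3 - 164 = 592/3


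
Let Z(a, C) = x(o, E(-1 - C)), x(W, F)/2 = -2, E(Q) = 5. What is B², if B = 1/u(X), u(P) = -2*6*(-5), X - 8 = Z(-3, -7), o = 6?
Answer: 1/3600 ≈ 0.00027778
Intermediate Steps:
x(W, F) = -4 (x(W, F) = 2*(-2) = -4)
Z(a, C) = -4
X = 4 (X = 8 - 4 = 4)
u(P) = 60 (u(P) = -12*(-5) = 60)
B = 1/60 ≈ 0.016667
B² = (1/60)² = 1/3600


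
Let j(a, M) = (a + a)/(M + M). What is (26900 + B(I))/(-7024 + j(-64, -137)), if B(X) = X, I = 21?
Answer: -3688177/962224 ≈ -3.8330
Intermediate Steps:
j(a, M) = a/M (j(a, M) = (2*a)/((2*M)) = (2*a)*(1/(2*M)) = a/M)
(26900 + B(I))/(-7024 + j(-64, -137)) = (26900 + 21)/(-7024 - 64/(-137)) = 26921/(-7024 - 64*(-1/137)) = 26921/(-7024 + 64/137) = 26921/(-962224/137) = 26921*(-137/962224) = -3688177/962224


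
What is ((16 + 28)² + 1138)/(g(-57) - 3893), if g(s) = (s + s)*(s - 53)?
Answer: 3074/8647 ≈ 0.35550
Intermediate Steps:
g(s) = 2*s*(-53 + s) (g(s) = (2*s)*(-53 + s) = 2*s*(-53 + s))
((16 + 28)² + 1138)/(g(-57) - 3893) = ((16 + 28)² + 1138)/(2*(-57)*(-53 - 57) - 3893) = (44² + 1138)/(2*(-57)*(-110) - 3893) = (1936 + 1138)/(12540 - 3893) = 3074/8647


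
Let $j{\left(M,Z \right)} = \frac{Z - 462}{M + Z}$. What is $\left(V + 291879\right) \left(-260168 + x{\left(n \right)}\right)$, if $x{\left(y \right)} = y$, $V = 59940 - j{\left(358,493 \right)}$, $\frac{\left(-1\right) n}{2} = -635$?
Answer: $- \frac{77513527352324}{851} \approx -9.1085 \cdot 10^{10}$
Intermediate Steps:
$n = 1270$ ($n = \left(-2\right) \left(-635\right) = 1270$)
$j{\left(M,Z \right)} = \frac{-462 + Z}{M + Z}$
$V = \frac{51008909}{851}$ ($V = 59940 - \frac{-462 + 493}{358 + 493} = 59940 - \frac{1}{851} \cdot 31 = 59940 - \frac{31}{851} = \frac{51008909}{851} \approx 59940.0$)
$\left(V + 291879\right) \left(-260168 + x{\left(n \right)}\right) = \left(\frac{51008909}{851} + 291879\right) \left(-260168 + 1270\right) = \frac{299397938}{851} \left(-258898\right) = - \frac{77513527352324}{851}$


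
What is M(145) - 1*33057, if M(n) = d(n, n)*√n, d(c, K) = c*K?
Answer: -33057 + 21025*√145 ≈ 2.2012e+5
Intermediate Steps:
d(c, K) = K*c
M(n) = n^(5/2) (M(n) = (n*n)*√n = n²*√n = n^(5/2))
M(145) - 1*33057 = 145^(5/2) - 1*33057 = 21025*√145 - 33057 = -33057 + 21025*√145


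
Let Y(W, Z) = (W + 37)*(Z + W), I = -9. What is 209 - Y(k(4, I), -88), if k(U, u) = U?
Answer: 3653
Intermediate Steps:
Y(W, Z) = (37 + W)*(W + Z)
209 - Y(k(4, I), -88) = 209 - (4² + 37*4 + 37*(-88) + 4*(-88)) = 209 - (16 + 148 - 3256 - 352) = 209 - 1*(-3444) = 209 + 3444 = 3653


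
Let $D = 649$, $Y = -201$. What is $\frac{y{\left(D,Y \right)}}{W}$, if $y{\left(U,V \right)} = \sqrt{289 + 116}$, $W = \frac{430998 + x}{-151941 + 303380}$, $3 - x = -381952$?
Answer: $\frac{1362951 \sqrt{5}}{812953} \approx 3.7489$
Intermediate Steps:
$x = 381955$ ($x = 3 - -381952 = 3 + 381952 = 381955$)
$W = \frac{812953}{151439}$ ($W = \frac{430998 + 381955}{-151941 + 303380} = \frac{812953}{151439} \approx 5.3682$)
$y{\left(U,V \right)} = 9 \sqrt{5}$ ($y{\left(U,V \right)} = \sqrt{405} = 9 \sqrt{5}$)
$\frac{y{\left(D,Y \right)}}{W} = \frac{9 \sqrt{5}}{\frac{812953}{151439}} = 9 \sqrt{5} \cdot \frac{151439}{812953} = \frac{1362951 \sqrt{5}}{812953}$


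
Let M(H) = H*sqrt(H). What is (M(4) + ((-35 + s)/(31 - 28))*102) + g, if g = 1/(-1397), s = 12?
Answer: -1081279/1397 ≈ -774.00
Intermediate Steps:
M(H) = H**(3/2)
g = -1/1397 ≈ -0.00071582
(M(4) + ((-35 + s)/(31 - 28))*102) + g = (4**(3/2) + ((-35 + 12)/(31 - 28))*102) - 1/1397 = (8 - 23/3*102) - 1/1397 = (8 - 782) - 1/1397 = -774 - 1/1397 = -1081279/1397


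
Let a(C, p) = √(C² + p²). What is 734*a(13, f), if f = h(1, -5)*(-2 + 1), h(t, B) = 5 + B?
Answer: 9542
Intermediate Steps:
f = 0 (f = (5 - 5)*(-2 + 1) = 0*(-1) = 0)
734*a(13, f) = 734*√(13² + 0²) = 734*√(169 + 0) = 734*√169 = 734*13 = 9542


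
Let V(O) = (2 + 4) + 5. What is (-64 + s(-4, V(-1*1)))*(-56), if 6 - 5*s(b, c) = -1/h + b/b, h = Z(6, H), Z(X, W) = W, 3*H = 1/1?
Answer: 17472/5 ≈ 3494.4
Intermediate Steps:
H = ⅓ (H = (⅓)/1 = (⅓)*1 = ⅓ ≈ 0.33333)
V(O) = 11 (V(O) = 6 + 5 = 11)
h = ⅓ ≈ 0.33333
s(b, c) = 8/5 (s(b, c) = 6/5 - (-1/⅓ + b/b)/5 = 6/5 - (-1*3 + 1)/5 = 6/5 - (-3 + 1)/5 = 6/5 - ⅕*(-2) = 6/5 + ⅖ = 8/5)
(-64 + s(-4, V(-1*1)))*(-56) = (-64 + 8/5)*(-56) = -312/5*(-56) = 17472/5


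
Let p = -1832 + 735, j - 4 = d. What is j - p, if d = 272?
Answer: 1373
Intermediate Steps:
j = 276 (j = 4 + 272 = 276)
p = -1097
j - p = 276 - 1*(-1097) = 276 + 1097 = 1373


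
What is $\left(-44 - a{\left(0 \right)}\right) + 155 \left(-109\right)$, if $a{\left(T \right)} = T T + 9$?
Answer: $-16948$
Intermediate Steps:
$a{\left(T \right)} = 9 + T^{2}$ ($a{\left(T \right)} = T^{2} + 9 = 9 + T^{2}$)
$\left(-44 - a{\left(0 \right)}\right) + 155 \left(-109\right) = \left(-44 - \left(9 + 0^{2}\right)\right) + 155 \left(-109\right) = \left(-44 - \left(9 + 0\right)\right) - 16895 = \left(-44 - 9\right) - 16895 = -53 - 16895 = -16948$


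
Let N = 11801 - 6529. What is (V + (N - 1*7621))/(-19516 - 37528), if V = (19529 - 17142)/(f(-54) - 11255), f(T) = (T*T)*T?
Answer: 198161659/4812203318 ≈ 0.041179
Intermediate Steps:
N = 5272
f(T) = T**3 (f(T) = T**2*T = T**3)
V = -2387/168719 (V = (19529 - 17142)/((-54)**3 - 11255) = 2387/(-157464 - 11255) = 2387/(-168719) = 2387*(-1/168719) = -2387/168719 ≈ -0.014148)
(V + (N - 1*7621))/(-19516 - 37528) = (-2387/168719 + (5272 - 1*7621))/(-19516 - 37528) = (-2387/168719 + (5272 - 7621))/(-57044) = (-2387/168719 - 2349)*(-1/57044) = -396323318/168719*(-1/57044) = 198161659/4812203318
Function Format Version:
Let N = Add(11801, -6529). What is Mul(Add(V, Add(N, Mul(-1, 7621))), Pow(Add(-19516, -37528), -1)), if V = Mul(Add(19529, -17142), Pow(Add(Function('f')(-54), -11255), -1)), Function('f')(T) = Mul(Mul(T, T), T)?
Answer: Rational(198161659, 4812203318) ≈ 0.041179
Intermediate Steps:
N = 5272
Function('f')(T) = Pow(T, 3) (Function('f')(T) = Mul(Pow(T, 2), T) = Pow(T, 3))
V = Rational(-2387, 168719) (V = Mul(Add(19529, -17142), Pow(Add(Pow(-54, 3), -11255), -1)) = Mul(2387, Pow(Add(-157464, -11255), -1)) = Mul(2387, Pow(-168719, -1)) = Mul(2387, Rational(-1, 168719)) = Rational(-2387, 168719) ≈ -0.014148)
Mul(Add(V, Add(N, Mul(-1, 7621))), Pow(Add(-19516, -37528), -1)) = Mul(Add(Rational(-2387, 168719), Add(5272, Mul(-1, 7621))), Pow(Add(-19516, -37528), -1)) = Mul(Add(Rational(-2387, 168719), Add(5272, -7621)), Pow(-57044, -1)) = Mul(Add(Rational(-2387, 168719), -2349), Rational(-1, 57044)) = Mul(Rational(-396323318, 168719), Rational(-1, 57044)) = Rational(198161659, 4812203318)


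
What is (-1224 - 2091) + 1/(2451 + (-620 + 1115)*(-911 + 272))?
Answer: -1040426011/313854 ≈ -3315.0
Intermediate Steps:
(-1224 - 2091) + 1/(2451 + (-620 + 1115)*(-911 + 272)) = -3315 + 1/(2451 + 495*(-639)) = -3315 + 1/(2451 - 316305) = -3315 + 1/(-313854) = -3315 - 1/313854 = -1040426011/313854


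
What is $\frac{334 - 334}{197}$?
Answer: $0$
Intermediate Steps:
$\frac{334 - 334}{197} = \frac{1}{197} \cdot 0 = 0$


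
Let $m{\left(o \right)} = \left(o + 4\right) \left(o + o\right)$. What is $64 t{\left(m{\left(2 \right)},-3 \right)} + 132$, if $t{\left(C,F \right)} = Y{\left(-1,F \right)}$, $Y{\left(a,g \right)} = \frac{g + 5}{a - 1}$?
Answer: $68$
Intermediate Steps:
$m{\left(o \right)} = 2 o \left(4 + o\right)$ ($m{\left(o \right)} = \left(4 + o\right) 2 o = 2 o \left(4 + o\right)$)
$Y{\left(a,g \right)} = \frac{5 + g}{-1 + a}$
$t{\left(C,F \right)} = - \frac{5}{2} - \frac{F}{2}$ ($t{\left(C,F \right)} = \frac{5 + F}{-1 - 1} = \frac{5 + F}{-2} = - \frac{5 + F}{2} = - \frac{5}{2} - \frac{F}{2}$)
$64 t{\left(m{\left(2 \right)},-3 \right)} + 132 = 64 \left(- \frac{5}{2} - - \frac{3}{2}\right) + 132 = 64 \left(- \frac{5}{2} + \frac{3}{2}\right) + 132 = 64 \left(-1\right) + 132 = -64 + 132 = 68$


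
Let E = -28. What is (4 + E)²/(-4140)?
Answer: -16/115 ≈ -0.13913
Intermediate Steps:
(4 + E)²/(-4140) = (4 - 28)²/(-4140) = (-24)²*(-1/4140) = 576*(-1/4140) = -16/115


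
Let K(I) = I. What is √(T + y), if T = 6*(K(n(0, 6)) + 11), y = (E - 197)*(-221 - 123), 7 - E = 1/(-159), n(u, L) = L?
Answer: √1654890126/159 ≈ 255.85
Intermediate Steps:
E = 1114/159 (E = 7 - 1/(-159) = 7 - 1*(-1/159) = 7 + 1/159 = 1114/159 ≈ 7.0063)
y = 10391896/159 (y = (1114/159 - 197)*(-221 - 123) = -30209/159*(-344) = 10391896/159 ≈ 65358.)
T = 102 (T = 6*(6 + 11) = 6*17 = 102)
√(T + y) = √(102 + 10391896/159) = √(10408114/159) = √1654890126/159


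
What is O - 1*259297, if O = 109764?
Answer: -149533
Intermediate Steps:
O - 1*259297 = 109764 - 1*259297 = 109764 - 259297 = -149533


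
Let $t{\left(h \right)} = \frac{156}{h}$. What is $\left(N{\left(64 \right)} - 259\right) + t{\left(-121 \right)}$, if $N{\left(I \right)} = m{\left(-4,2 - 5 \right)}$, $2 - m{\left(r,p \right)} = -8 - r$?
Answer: $- \frac{30769}{121} \approx -254.29$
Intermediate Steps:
$m{\left(r,p \right)} = 10 + r$ ($m{\left(r,p \right)} = 2 - \left(-8 - r\right) = 2 + \left(8 + r\right) = 10 + r$)
$N{\left(I \right)} = 6$ ($N{\left(I \right)} = 10 - 4 = 6$)
$\left(N{\left(64 \right)} - 259\right) + t{\left(-121 \right)} = \left(6 - 259\right) + \frac{156}{-121} = -253 + 156 \left(- \frac{1}{121}\right) = -253 - \frac{156}{121} = - \frac{30769}{121}$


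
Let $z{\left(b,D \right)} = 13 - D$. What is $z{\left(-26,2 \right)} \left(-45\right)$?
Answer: $-495$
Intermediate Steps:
$z{\left(-26,2 \right)} \left(-45\right) = \left(13 - 2\right) \left(-45\right) = 11 \left(-45\right) = -495$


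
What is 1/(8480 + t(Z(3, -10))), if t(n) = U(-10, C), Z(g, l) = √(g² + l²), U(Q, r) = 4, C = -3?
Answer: 1/8484 ≈ 0.00011787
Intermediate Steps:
t(n) = 4
1/(8480 + t(Z(3, -10))) = 1/(8480 + 4) = 1/8484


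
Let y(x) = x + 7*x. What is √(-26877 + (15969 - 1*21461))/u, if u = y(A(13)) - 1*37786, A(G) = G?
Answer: -I*√32369/37682 ≈ -0.0047745*I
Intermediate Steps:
y(x) = 8*x
u = -37682 (u = 8*13 - 1*37786 = 104 - 37786 = -37682)
√(-26877 + (15969 - 1*21461))/u = √(-26877 + (15969 - 1*21461))/(-37682) = √(-26877 + (15969 - 21461))*(-1/37682) = √(-26877 - 5492)*(-1/37682) = √(-32369)*(-1/37682) = (I*√32369)*(-1/37682) = -I*√32369/37682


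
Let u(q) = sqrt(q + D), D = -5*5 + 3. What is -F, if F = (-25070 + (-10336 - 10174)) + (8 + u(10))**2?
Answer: 45528 - 32*I*sqrt(3) ≈ 45528.0 - 55.426*I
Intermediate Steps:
D = -22 (D = -25 + 3 = -22)
u(q) = sqrt(-22 + q) (u(q) = sqrt(q - 22) = sqrt(-22 + q))
F = -45580 + (8 + 2*I*sqrt(3))**2 (F = (-25070 + (-10336 - 10174)) + (8 + sqrt(-22 + 10))**2 = (-25070 - 20510) + (8 + sqrt(-12))**2 = -45580 + (8 + 2*I*sqrt(3))**2 ≈ -45528.0 + 55.426*I)
-F = -(-45528 + 32*I*sqrt(3)) = 45528 - 32*I*sqrt(3)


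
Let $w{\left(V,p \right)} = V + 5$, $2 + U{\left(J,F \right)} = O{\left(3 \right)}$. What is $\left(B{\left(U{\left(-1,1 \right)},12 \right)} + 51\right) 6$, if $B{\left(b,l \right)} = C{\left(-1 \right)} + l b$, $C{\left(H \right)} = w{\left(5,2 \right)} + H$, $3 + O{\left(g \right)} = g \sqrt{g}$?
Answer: $216 \sqrt{3} \approx 374.12$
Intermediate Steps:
$O{\left(g \right)} = -3 + g^{\frac{3}{2}}$ ($O{\left(g \right)} = -3 + g \sqrt{g} = -3 + g^{\frac{3}{2}}$)
$U{\left(J,F \right)} = -5 + 3 \sqrt{3}$ ($U{\left(J,F \right)} = -2 - \left(3 - 3^{\frac{3}{2}}\right) = -2 - \left(3 - 3 \sqrt{3}\right) = -5 + 3 \sqrt{3}$)
$w{\left(V,p \right)} = 5 + V$
$C{\left(H \right)} = 10 + H$ ($C{\left(H \right)} = \left(5 + 5\right) + H = 10 + H$)
$B{\left(b,l \right)} = 9 + b l$ ($B{\left(b,l \right)} = \left(10 - 1\right) + l b = 9 + b l$)
$\left(B{\left(U{\left(-1,1 \right)},12 \right)} + 51\right) 6 = \left(\left(9 + \left(-5 + 3 \sqrt{3}\right) 12\right) + 51\right) 6 = \left(\left(9 - \left(60 - 36 \sqrt{3}\right)\right) + 51\right) 6 = \left(\left(-51 + 36 \sqrt{3}\right) + 51\right) 6 = 36 \sqrt{3} \cdot 6 = 216 \sqrt{3}$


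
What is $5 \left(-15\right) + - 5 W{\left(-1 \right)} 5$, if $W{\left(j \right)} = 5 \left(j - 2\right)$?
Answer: $300$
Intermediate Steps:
$W{\left(j \right)} = -10 + 5 j$ ($W{\left(j \right)} = 5 \left(-2 + j\right) = -10 + 5 j$)
$5 \left(-15\right) + - 5 W{\left(-1 \right)} 5 = 5 \left(-15\right) + - 5 \left(-10 + 5 \left(-1\right)\right) 5 = -75 + - 5 \left(-10 - 5\right) 5 = -75 + \left(-5\right) \left(-15\right) 5 = -75 + 75 \cdot 5 = -75 + 375 = 300$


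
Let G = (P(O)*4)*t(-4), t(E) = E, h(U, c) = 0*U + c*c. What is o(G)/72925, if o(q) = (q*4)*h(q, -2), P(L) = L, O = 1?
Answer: -256/72925 ≈ -0.0035105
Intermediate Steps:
h(U, c) = c**2 (h(U, c) = 0 + c**2 = c**2)
G = -16 (G = (1*4)*(-4) = 4*(-4) = -16)
o(q) = 16*q (o(q) = (q*4)*(-2)**2 = (4*q)*4 = 16*q)
o(G)/72925 = (16*(-16))/72925 = -256*1/72925 = -256/72925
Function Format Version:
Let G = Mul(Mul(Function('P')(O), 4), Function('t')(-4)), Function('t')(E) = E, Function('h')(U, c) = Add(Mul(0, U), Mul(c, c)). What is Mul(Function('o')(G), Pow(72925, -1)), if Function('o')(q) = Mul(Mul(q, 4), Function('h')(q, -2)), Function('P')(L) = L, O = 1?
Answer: Rational(-256, 72925) ≈ -0.0035105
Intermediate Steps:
Function('h')(U, c) = Pow(c, 2) (Function('h')(U, c) = Add(0, Pow(c, 2)) = Pow(c, 2))
G = -16 (G = Mul(Mul(1, 4), -4) = Mul(4, -4) = -16)
Function('o')(q) = Mul(16, q) (Function('o')(q) = Mul(Mul(q, 4), Pow(-2, 2)) = Mul(Mul(4, q), 4) = Mul(16, q))
Mul(Function('o')(G), Pow(72925, -1)) = Mul(Mul(16, -16), Pow(72925, -1)) = Mul(-256, Rational(1, 72925)) = Rational(-256, 72925)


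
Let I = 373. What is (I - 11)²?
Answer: 131044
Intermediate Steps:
(I - 11)² = (373 - 11)² = 362² = 131044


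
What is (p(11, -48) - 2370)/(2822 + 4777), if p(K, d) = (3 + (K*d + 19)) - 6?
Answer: -2882/7599 ≈ -0.37926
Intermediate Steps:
p(K, d) = 16 + K*d (p(K, d) = (3 + (19 + K*d)) - 6 = (22 + K*d) - 6 = 16 + K*d)
(p(11, -48) - 2370)/(2822 + 4777) = ((16 + 11*(-48)) - 2370)/(2822 + 4777) = ((16 - 528) - 2370)/7599 = (-512 - 2370)*(1/7599) = -2882*1/7599 = -2882/7599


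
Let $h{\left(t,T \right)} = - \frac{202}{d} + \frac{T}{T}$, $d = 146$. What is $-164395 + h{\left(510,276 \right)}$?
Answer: $- \frac{12000863}{73} \approx -1.644 \cdot 10^{5}$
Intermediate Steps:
$h{\left(t,T \right)} = - \frac{28}{73}$ ($h{\left(t,T \right)} = - \frac{202}{146} + \frac{T}{T} = \left(-202\right) \frac{1}{146} + 1 = - \frac{101}{73} + 1 = - \frac{28}{73}$)
$-164395 + h{\left(510,276 \right)} = -164395 - \frac{28}{73} = - \frac{12000863}{73}$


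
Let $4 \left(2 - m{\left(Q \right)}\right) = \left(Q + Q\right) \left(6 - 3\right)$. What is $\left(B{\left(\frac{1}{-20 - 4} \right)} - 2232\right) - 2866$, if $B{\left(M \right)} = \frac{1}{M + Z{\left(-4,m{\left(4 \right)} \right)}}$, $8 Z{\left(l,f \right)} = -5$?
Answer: $- \frac{10199}{2} \approx -5099.5$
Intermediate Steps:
$m{\left(Q \right)} = 2 - \frac{3 Q}{2}$ ($m{\left(Q \right)} = 2 - \frac{\left(Q + Q\right) \left(6 - 3\right)}{4} = 2 - \frac{2 Q 3}{4} = 2 - \frac{6 Q}{4} = 2 - \frac{3 Q}{2}$)
$Z{\left(l,f \right)} = - \frac{5}{8}$ ($Z{\left(l,f \right)} = \frac{1}{8} \left(-5\right) = - \frac{5}{8}$)
$B{\left(M \right)} = \frac{1}{- \frac{5}{8} + M}$ ($B{\left(M \right)} = \frac{1}{M - \frac{5}{8}} = \frac{1}{- \frac{5}{8} + M}$)
$\left(B{\left(\frac{1}{-20 - 4} \right)} - 2232\right) - 2866 = \left(\frac{8}{-5 + \frac{8}{-20 - 4}} - 2232\right) - 2866 = \left(\frac{8}{-5 + \frac{8}{-24}} - 2232\right) - 2866 = \left(\frac{8}{-5 + 8 \left(- \frac{1}{24}\right)} - 2232\right) - 2866 = \left(\frac{8}{-5 - \frac{1}{3}} - 2232\right) - 2866 = \left(\frac{8}{- \frac{16}{3}} - 2232\right) - 2866 = \left(8 \left(- \frac{3}{16}\right) - 2232\right) - 2866 = \left(- \frac{3}{2} - 2232\right) - 2866 = - \frac{4467}{2} - 2866 = - \frac{10199}{2}$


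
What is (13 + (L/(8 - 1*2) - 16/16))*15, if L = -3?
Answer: 345/2 ≈ 172.50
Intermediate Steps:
(13 + (L/(8 - 1*2) - 16/16))*15 = (13 + (-3/(8 - 1*2) - 16/16))*15 = (13 + (-3/(8 - 2) - 16*1/16))*15 = (13 + (-3/6 - 1))*15 = (13 + (-3*⅙ - 1))*15 = (13 + (-½ - 1))*15 = (13 - 3/2)*15 = (23/2)*15 = 345/2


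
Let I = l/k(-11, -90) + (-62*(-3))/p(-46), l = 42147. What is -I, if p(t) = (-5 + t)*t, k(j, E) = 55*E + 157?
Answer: 16330894/1874063 ≈ 8.7142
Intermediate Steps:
k(j, E) = 157 + 55*E
p(t) = t*(-5 + t)
I = -16330894/1874063 (I = 42147/(157 + 55*(-90)) + (-62*(-3))/((-46*(-5 - 46))) = 42147/(157 - 4950) + 186/((-46*(-51))) = 42147/(-4793) + 186/2346 = 42147*(-1/4793) + 186*(1/2346) = -42147/4793 + 31/391 = -16330894/1874063 ≈ -8.7142)
-I = -1*(-16330894/1874063) = 16330894/1874063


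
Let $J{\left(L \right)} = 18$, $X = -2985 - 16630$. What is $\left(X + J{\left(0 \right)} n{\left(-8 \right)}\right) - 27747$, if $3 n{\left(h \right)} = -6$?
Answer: $-47398$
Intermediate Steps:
$X = -19615$ ($X = -2985 - 16630 = -19615$)
$n{\left(h \right)} = -2$ ($n{\left(h \right)} = \frac{1}{3} \left(-6\right) = -2$)
$\left(X + J{\left(0 \right)} n{\left(-8 \right)}\right) - 27747 = \left(-19615 + 18 \left(-2\right)\right) - 27747 = \left(-19615 - 36\right) - 27747 = -19651 - 27747 = -47398$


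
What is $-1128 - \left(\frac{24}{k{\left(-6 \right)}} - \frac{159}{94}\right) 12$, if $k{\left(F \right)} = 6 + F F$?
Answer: $- \frac{366690}{329} \approx -1114.6$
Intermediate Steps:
$k{\left(F \right)} = 6 + F^{2}$
$-1128 - \left(\frac{24}{k{\left(-6 \right)}} - \frac{159}{94}\right) 12 = -1128 - \left(\frac{24}{6 + \left(-6\right)^{2}} - \frac{159}{94}\right) 12 = -1128 - \left(\frac{24}{6 + 36} - \frac{159}{94}\right) 12 = -1128 - \left(\frac{24}{42} - \frac{159}{94}\right) 12 = -1128 - \left(24 \cdot \frac{1}{42} - \frac{159}{94}\right) 12 = -1128 - \left(\frac{4}{7} - \frac{159}{94}\right) 12 = -1128 - \left(- \frac{737}{658}\right) 12 = -1128 - - \frac{4422}{329} = -1128 + \frac{4422}{329} = - \frac{366690}{329}$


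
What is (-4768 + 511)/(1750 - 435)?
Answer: -4257/1315 ≈ -3.2373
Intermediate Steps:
(-4768 + 511)/(1750 - 435) = -4257/1315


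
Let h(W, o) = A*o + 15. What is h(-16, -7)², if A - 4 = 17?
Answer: 17424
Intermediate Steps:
A = 21 (A = 4 + 17 = 21)
h(W, o) = 15 + 21*o (h(W, o) = 21*o + 15 = 15 + 21*o)
h(-16, -7)² = (15 + 21*(-7))² = (15 - 147)² = (-132)² = 17424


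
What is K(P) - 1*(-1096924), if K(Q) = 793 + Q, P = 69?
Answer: 1097786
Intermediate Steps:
K(P) - 1*(-1096924) = (793 + 69) - 1*(-1096924) = 862 + 1096924 = 1097786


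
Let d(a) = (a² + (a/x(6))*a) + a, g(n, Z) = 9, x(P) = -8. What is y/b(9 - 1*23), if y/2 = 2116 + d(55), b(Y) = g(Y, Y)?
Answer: 38543/36 ≈ 1070.6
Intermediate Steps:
b(Y) = 9
d(a) = a + 7*a²/8 (d(a) = (a² + (a/(-8))*a) + a = (a² + (a*(-⅛))*a) + a = (a² + (-a/8)*a) + a = (a² - a²/8) + a = 7*a²/8 + a = a + 7*a²/8)
y = 38543/4 (y = 2*(2116 + (⅛)*55*(8 + 7*55)) = 2*(2116 + (⅛)*55*(8 + 385)) = 2*(2116 + (⅛)*55*393) = 2*(2116 + 21615/8) = 2*(38543/8) = 38543/4 ≈ 9635.8)
y/b(9 - 1*23) = (38543/4)/9 = (38543/4)*(⅑) = 38543/36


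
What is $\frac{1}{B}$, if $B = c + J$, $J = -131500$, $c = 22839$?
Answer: $- \frac{1}{108661} \approx -9.2029 \cdot 10^{-6}$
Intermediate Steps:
$B = -108661$ ($B = 22839 - 131500 = -108661$)
$\frac{1}{B} = \frac{1}{-108661} = - \frac{1}{108661}$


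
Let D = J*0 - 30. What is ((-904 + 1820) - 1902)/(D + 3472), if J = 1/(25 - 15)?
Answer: -493/1721 ≈ -0.28646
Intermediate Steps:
J = ⅒ (J = 1/10 = ⅒ ≈ 0.10000)
D = -30 (D = (⅒)*0 - 30 = 0 - 30 = -30)
((-904 + 1820) - 1902)/(D + 3472) = ((-904 + 1820) - 1902)/(-30 + 3472) = (916 - 1902)/3442 = -986*1/3442 = -493/1721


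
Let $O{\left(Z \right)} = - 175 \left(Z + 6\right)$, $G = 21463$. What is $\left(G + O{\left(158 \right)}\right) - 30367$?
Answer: $-37604$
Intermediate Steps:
$O{\left(Z \right)} = -1050 - 175 Z$ ($O{\left(Z \right)} = - 175 \left(6 + Z\right) = -1050 - 175 Z$)
$\left(G + O{\left(158 \right)}\right) - 30367 = \left(21463 - 28700\right) - 30367 = -7237 - 30367 = -37604$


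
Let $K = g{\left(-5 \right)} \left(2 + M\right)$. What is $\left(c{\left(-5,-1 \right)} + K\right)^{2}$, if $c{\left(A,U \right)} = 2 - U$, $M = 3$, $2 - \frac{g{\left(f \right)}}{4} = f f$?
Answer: $208849$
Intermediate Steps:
$g{\left(f \right)} = 8 - 4 f^{2}$ ($g{\left(f \right)} = 8 - 4 f f = 8 - 4 f^{2}$)
$K = -460$ ($K = \left(8 - 4 \left(-5\right)^{2}\right) \left(2 + 3\right) = \left(8 - 100\right) 5 = \left(-92\right) 5 = -460$)
$\left(c{\left(-5,-1 \right)} + K\right)^{2} = \left(\left(2 - -1\right) - 460\right)^{2} = \left(\left(2 + 1\right) - 460\right)^{2} = \left(3 - 460\right)^{2} = \left(-457\right)^{2} = 208849$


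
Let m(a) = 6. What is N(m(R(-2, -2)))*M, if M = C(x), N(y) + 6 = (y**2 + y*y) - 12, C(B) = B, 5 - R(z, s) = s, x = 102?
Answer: 5508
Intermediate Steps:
R(z, s) = 5 - s
N(y) = -18 + 2*y**2 (N(y) = -6 + ((y**2 + y*y) - 12) = -6 + ((y**2 + y**2) - 12) = -6 + (2*y**2 - 12) = -6 + (-12 + 2*y**2) = -18 + 2*y**2)
M = 102
N(m(R(-2, -2)))*M = (-18 + 2*6**2)*102 = (-18 + 2*36)*102 = (-18 + 72)*102 = 54*102 = 5508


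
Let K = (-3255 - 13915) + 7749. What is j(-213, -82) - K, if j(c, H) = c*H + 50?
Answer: 26937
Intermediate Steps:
j(c, H) = 50 + H*c (j(c, H) = H*c + 50 = 50 + H*c)
K = -9421 (K = -17170 + 7749 = -9421)
j(-213, -82) - K = (50 - 82*(-213)) - 1*(-9421) = (50 + 17466) + 9421 = 17516 + 9421 = 26937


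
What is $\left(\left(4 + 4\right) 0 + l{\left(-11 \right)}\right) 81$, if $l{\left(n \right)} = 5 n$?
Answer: $-4455$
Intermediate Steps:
$\left(\left(4 + 4\right) 0 + l{\left(-11 \right)}\right) 81 = \left(\left(4 + 4\right) 0 + 5 \left(-11\right)\right) 81 = \left(8 \cdot 0 - 55\right) 81 = \left(0 - 55\right) 81 = \left(-55\right) 81 = -4455$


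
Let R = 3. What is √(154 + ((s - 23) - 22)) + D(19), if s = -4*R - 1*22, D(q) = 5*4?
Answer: 20 + 5*√3 ≈ 28.660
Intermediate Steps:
D(q) = 20
s = -34 (s = -4*3 - 1*22 = -12 - 22 = -34)
√(154 + ((s - 23) - 22)) + D(19) = √(154 + ((-34 - 23) - 22)) + 20 = √(154 + (-57 - 22)) + 20 = √(154 - 79) + 20 = √75 + 20 = 5*√3 + 20 = 20 + 5*√3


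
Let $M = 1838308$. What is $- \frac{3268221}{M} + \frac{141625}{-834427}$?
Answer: $- \frac{271585655897}{139448529956} \approx -1.9476$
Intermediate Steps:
$- \frac{3268221}{M} + \frac{141625}{-834427} = - \frac{3268221}{1838308} + \frac{141625}{-834427} = \left(-3268221\right) \frac{1}{1838308} + 141625 \left(- \frac{1}{834427}\right) = - \frac{3268221}{1838308} - \frac{12875}{75857} = - \frac{271585655897}{139448529956}$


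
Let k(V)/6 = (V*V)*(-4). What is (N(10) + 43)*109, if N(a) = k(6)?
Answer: -89489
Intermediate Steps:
k(V) = -24*V² (k(V) = 6*((V*V)*(-4)) = 6*(V²*(-4)) = 6*(-4*V²) = -24*V²)
N(a) = -864 (N(a) = -24*6² = -24*36 = -864)
(N(10) + 43)*109 = (-864 + 43)*109 = -821*109 = -89489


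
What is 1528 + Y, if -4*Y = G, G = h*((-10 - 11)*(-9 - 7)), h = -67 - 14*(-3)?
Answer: 3628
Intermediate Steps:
h = -25 (h = -67 - 1*(-42) = -67 + 42 = -25)
G = -8400 (G = -25*(-10 - 11)*(-9 - 7) = -(-525)*(-16) = -25*336 = -8400)
Y = 2100 (Y = -¼*(-8400) = 2100)
1528 + Y = 1528 + 2100 = 3628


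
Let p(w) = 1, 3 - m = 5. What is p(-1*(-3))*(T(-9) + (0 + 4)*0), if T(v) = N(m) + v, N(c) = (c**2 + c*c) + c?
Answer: -3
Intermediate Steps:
m = -2 (m = 3 - 1*5 = 3 - 5 = -2)
N(c) = c + 2*c**2 (N(c) = (c**2 + c**2) + c = 2*c**2 + c = c + 2*c**2)
T(v) = 6 + v (T(v) = -2*(1 + 2*(-2)) + v = -2*(1 - 4) + v = -2*(-3) + v = 6 + v)
p(-1*(-3))*(T(-9) + (0 + 4)*0) = 1*((6 - 9) + (0 + 4)*0) = 1*(-3 + 4*0) = 1*(-3 + 0) = 1*(-3) = -3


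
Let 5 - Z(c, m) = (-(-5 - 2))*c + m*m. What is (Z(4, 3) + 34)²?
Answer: 4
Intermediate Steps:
Z(c, m) = 5 - m² - 7*c (Z(c, m) = 5 - ((-(-5 - 2))*c + m*m) = 5 - ((-1*(-7))*c + m²) = 5 - (7*c + m²) = 5 - (m² + 7*c) = 5 + (-m² - 7*c) = 5 - m² - 7*c)
(Z(4, 3) + 34)² = ((5 - 1*3² - 7*4) + 34)² = ((5 - 1*9 - 28) + 34)² = ((5 - 9 - 28) + 34)² = (-32 + 34)² = 2² = 4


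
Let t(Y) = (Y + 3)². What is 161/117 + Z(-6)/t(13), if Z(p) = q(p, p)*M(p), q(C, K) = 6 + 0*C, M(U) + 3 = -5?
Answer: 2225/1872 ≈ 1.1886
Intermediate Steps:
M(U) = -8 (M(U) = -3 - 5 = -8)
q(C, K) = 6 (q(C, K) = 6 + 0 = 6)
t(Y) = (3 + Y)²
Z(p) = -48 (Z(p) = 6*(-8) = -48)
161/117 + Z(-6)/t(13) = 161/117 - 48/(3 + 13)² = 161*(1/117) - 48/(16²) = 161/117 - 48/256 = 161/117 - 48*1/256 = 161/117 - 3/16 = 2225/1872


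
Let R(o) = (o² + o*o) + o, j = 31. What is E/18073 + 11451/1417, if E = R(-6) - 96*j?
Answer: 202830453/25609441 ≈ 7.9201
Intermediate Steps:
R(o) = o + 2*o² (R(o) = (o² + o²) + o = 2*o² + o = o + 2*o²)
E = -2910 (E = -6*(1 + 2*(-6)) - 96*31 = -6*(1 - 12) - 2976 = -6*(-11) - 2976 = 66 - 2976 = -2910)
E/18073 + 11451/1417 = -2910/18073 + 11451/1417 = 202830453/25609441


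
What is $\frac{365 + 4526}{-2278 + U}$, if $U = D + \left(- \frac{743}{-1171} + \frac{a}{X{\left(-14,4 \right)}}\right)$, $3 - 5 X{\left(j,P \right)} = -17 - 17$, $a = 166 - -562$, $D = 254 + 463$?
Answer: $- \frac{211912357}{63343516} \approx -3.3454$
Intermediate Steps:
$D = 717$
$a = 728$ ($a = 166 + 562 = 728$)
$X{\left(j,P \right)} = \frac{37}{5}$ ($X{\left(j,P \right)} = \frac{3}{5} - \frac{-17 - 17}{5} = \frac{3}{5} - - \frac{34}{5} = \frac{3}{5} + \frac{34}{5} = \frac{37}{5}$)
$U = \frac{35355390}{43327}$ ($U = 717 + \left(- \frac{743}{-1171} + \frac{728}{\frac{37}{5}}\right) = 717 + \left(\left(-743\right) \left(- \frac{1}{1171}\right) + 728 \cdot \frac{5}{37}\right) = 717 + \left(\frac{743}{1171} + \frac{3640}{37}\right) = 717 + \frac{4289931}{43327} = \frac{35355390}{43327} \approx 816.01$)
$\frac{365 + 4526}{-2278 + U} = \frac{365 + 4526}{-2278 + \frac{35355390}{43327}} = \frac{4891}{- \frac{63343516}{43327}} = 4891 \left(- \frac{43327}{63343516}\right) = - \frac{211912357}{63343516}$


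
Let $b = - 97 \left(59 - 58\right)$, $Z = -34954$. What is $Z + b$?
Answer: $-35051$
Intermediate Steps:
$b = -97$ ($b = \left(-97\right) 1 = -97$)
$Z + b = -34954 - 97 = -35051$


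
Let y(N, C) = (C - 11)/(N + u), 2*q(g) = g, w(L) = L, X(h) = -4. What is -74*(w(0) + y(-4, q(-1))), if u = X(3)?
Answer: -851/8 ≈ -106.38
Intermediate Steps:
u = -4
q(g) = g/2
y(N, C) = (-11 + C)/(-4 + N) (y(N, C) = (C - 11)/(N - 4) = (-11 + C)/(-4 + N))
-74*(w(0) + y(-4, q(-1))) = -74*(0 + (-11 + (½)*(-1))/(-4 - 4)) = -74*(0 + (-11 - ½)/(-8)) = -74*(0 - ⅛*(-23/2)) = -74*(0 + 23/16) = -74*23/16 = -851/8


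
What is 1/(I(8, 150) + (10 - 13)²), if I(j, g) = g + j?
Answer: 1/167 ≈ 0.0059880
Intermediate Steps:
1/(I(8, 150) + (10 - 13)²) = 1/((150 + 8) + (10 - 13)²) = 1/(158 + (-3)²) = 1/(158 + 9) = 1/167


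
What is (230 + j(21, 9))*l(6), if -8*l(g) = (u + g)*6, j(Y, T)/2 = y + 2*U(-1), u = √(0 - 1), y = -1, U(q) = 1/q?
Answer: -1008 - 168*I ≈ -1008.0 - 168.0*I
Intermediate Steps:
u = I (u = √(-1) = I ≈ 1.0*I)
j(Y, T) = -6 (j(Y, T) = 2*(-1 + 2/(-1)) = 2*(-1 + 2*(-1)) = 2*(-1 - 2) = 2*(-3) = -6)
l(g) = -3*I/4 - 3*g/4 (l(g) = -(I + g)*6/8 = -(6*I + 6*g)/8 = -3*I/4 - 3*g/4)
(230 + j(21, 9))*l(6) = (230 - 6)*(-3*I/4 - ¾*6) = 224*(-3*I/4 - 9/2) = 224*(-9/2 - 3*I/4) = -1008 - 168*I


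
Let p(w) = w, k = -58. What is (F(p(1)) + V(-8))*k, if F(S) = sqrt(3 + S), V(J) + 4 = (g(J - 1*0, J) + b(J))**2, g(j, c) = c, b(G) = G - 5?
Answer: -25462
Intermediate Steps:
b(G) = -5 + G
V(J) = -4 + (-5 + 2*J)**2 (V(J) = -4 + (J + (-5 + J))**2 = -4 + (-5 + 2*J)**2)
(F(p(1)) + V(-8))*k = (sqrt(3 + 1) + (-4 + (-5 + 2*(-8))**2))*(-58) = (sqrt(4) + (-4 + (-5 - 16)**2))*(-58) = (2 + (-4 + (-21)**2))*(-58) = (2 + (-4 + 441))*(-58) = (2 + 437)*(-58) = 439*(-58) = -25462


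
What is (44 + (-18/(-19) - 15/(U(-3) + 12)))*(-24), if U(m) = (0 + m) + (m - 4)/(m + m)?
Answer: -1209216/1159 ≈ -1043.3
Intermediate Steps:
U(m) = m + (-4 + m)/(2*m) (U(m) = m + (-4 + m)/((2*m)) = m + (-4 + m)*(1/(2*m)) = m + (-4 + m)/(2*m))
(44 + (-18/(-19) - 15/(U(-3) + 12)))*(-24) = (44 + (-18/(-19) - 15/((1/2 - 3 - 2/(-3)) + 12)))*(-24) = (44 + (-18*(-1/19) - 15/((1/2 - 3 - 2*(-1/3)) + 12)))*(-24) = (44 + (18/19 - 15/((1/2 - 3 + 2/3) + 12)))*(-24) = (44 + (18/19 - 15/(-11/6 + 12)))*(-24) = (44 + (18/19 - 15/61/6))*(-24) = (44 + (18/19 - 15*6/61))*(-24) = (44 + (18/19 - 90/61))*(-24) = (44 - 612/1159)*(-24) = (50384/1159)*(-24) = -1209216/1159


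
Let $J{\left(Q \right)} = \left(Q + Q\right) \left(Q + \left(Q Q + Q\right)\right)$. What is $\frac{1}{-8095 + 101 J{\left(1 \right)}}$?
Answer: $- \frac{1}{7489} \approx -0.00013353$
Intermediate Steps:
$J{\left(Q \right)} = 2 Q \left(Q^{2} + 2 Q\right)$ ($J{\left(Q \right)} = 2 Q \left(Q + \left(Q^{2} + Q\right)\right) = 2 Q \left(Q + \left(Q + Q^{2}\right)\right) = 2 Q \left(Q^{2} + 2 Q\right)$)
$\frac{1}{-8095 + 101 J{\left(1 \right)}} = \frac{1}{-8095 + 101 \cdot 2 \cdot 1^{2} \left(2 + 1\right)} = \frac{1}{-8095 + 101 \cdot 2 \cdot 1 \cdot 3} = \frac{1}{-8095 + 101 \cdot 6} = \frac{1}{-8095 + 606} = \frac{1}{-7489} = - \frac{1}{7489}$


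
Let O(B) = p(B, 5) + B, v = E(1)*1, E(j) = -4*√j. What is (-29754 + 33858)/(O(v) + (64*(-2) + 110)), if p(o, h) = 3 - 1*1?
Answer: -1026/5 ≈ -205.20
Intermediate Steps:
p(o, h) = 2 (p(o, h) = 3 - 1 = 2)
v = -4 (v = -4*√1*1 = -4*1*1 = -4*1 = -4)
O(B) = 2 + B
(-29754 + 33858)/(O(v) + (64*(-2) + 110)) = (-29754 + 33858)/((2 - 4) + (64*(-2) + 110)) = 4104/(-2 + (-128 + 110)) = 4104/(-2 - 18) = 4104/(-20) = 4104*(-1/20) = -1026/5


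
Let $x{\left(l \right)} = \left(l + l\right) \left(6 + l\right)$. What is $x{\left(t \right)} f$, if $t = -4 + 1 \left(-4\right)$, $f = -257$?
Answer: $-8224$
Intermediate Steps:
$t = -8$ ($t = -4 - 4 = -8$)
$x{\left(l \right)} = 2 l \left(6 + l\right)$
$x{\left(t \right)} f = 2 \left(-8\right) \left(6 - 8\right) \left(-257\right) = 2 \left(-8\right) \left(-2\right) \left(-257\right) = 32 \left(-257\right) = -8224$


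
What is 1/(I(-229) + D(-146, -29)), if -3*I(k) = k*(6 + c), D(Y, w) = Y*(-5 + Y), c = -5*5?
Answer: 3/61787 ≈ 4.8554e-5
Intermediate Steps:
c = -25
I(k) = 19*k/3 (I(k) = -k*(6 - 25)/3 = -k*(-19)/3 = -(-19)*k/3 = 19*k/3)
1/(I(-229) + D(-146, -29)) = 1/((19/3)*(-229) - 146*(-5 - 146)) = 1/(-4351/3 - 146*(-151)) = 1/(-4351/3 + 22046) = 1/(61787/3) = 3/61787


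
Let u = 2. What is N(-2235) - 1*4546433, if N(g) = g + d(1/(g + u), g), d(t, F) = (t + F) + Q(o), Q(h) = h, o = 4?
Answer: -10162157468/2233 ≈ -4.5509e+6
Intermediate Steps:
d(t, F) = 4 + F + t (d(t, F) = (t + F) + 4 = (F + t) + 4 = 4 + F + t)
N(g) = 4 + 1/(2 + g) + 2*g (N(g) = g + (4 + g + 1/(g + 2)) = g + (4 + g + 1/(2 + g)) = 4 + 1/(2 + g) + 2*g)
N(-2235) - 1*4546433 = (4 + 1/(2 - 2235) + 2*(-2235)) - 1*4546433 = (4 + 1/(-2233) - 4470) - 4546433 = (4 - 1/2233 - 4470) - 4546433 = -9972579/2233 - 4546433 = -10162157468/2233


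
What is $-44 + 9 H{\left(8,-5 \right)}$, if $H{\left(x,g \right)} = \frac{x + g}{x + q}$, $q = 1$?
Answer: $-41$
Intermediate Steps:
$H{\left(x,g \right)} = \frac{g + x}{1 + x}$ ($H{\left(x,g \right)} = \frac{x + g}{x + 1} = \frac{g + x}{1 + x}$)
$-44 + 9 H{\left(8,-5 \right)} = -44 + 9 \frac{-5 + 8}{1 + 8} = -44 + 9 \cdot \frac{1}{9} \cdot 3 = -44 + 9 \cdot \frac{1}{3} = -44 + 3 = -41$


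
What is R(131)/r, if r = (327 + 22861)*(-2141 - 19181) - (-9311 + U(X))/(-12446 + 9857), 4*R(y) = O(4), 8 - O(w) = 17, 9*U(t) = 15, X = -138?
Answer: 69903/15360470916160 ≈ 4.5508e-9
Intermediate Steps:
U(t) = 5/3 (U(t) = (⅑)*15 = 5/3)
O(w) = -9 (O(w) = 8 - 1*17 = 8 - 17 = -9)
R(y) = -9/4 (R(y) = (¼)*(-9) = -9/4)
r = -3840117729040/7767 (r = (327 + 22861)*(-2141 - 19181) - (-9311 + 5/3)/(-12446 + 9857) = 23188*(-21322) - (-27928)/(3*(-2589)) = -494414536 - (-27928)*(-1)/(3*2589) = -494414536 - 1*27928/7767 = -494414536 - 27928/7767 = -3840117729040/7767 ≈ -4.9441e+8)
R(131)/r = -9/(4*(-3840117729040/7767)) = -9/4*(-7767/3840117729040) = 69903/15360470916160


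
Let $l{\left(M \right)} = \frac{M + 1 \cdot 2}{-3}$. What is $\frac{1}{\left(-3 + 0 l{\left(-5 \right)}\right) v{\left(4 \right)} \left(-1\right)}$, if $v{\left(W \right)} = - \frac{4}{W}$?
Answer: $- \frac{1}{3} \approx -0.33333$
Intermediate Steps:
$l{\left(M \right)} = - \frac{2}{3} - \frac{M}{3}$ ($l{\left(M \right)} = \left(M + 2\right) \left(- \frac{1}{3}\right) = \left(2 + M\right) \left(- \frac{1}{3}\right) = - \frac{2}{3} - \frac{M}{3}$)
$\frac{1}{\left(-3 + 0 l{\left(-5 \right)}\right) v{\left(4 \right)} \left(-1\right)} = \frac{1}{\left(-3 + 0 \left(- \frac{2}{3} - - \frac{5}{3}\right)\right) \left(- \frac{4}{4}\right) \left(-1\right)} = \frac{1}{\left(-3 + 0 \left(- \frac{2}{3} + \frac{5}{3}\right)\right) \left(\left(-4\right) \frac{1}{4}\right) \left(-1\right)} = \frac{1}{\left(-3 + 0 \cdot 1\right) \left(-1\right) \left(-1\right)} = \frac{1}{\left(-3 + 0\right) \left(-1\right) \left(-1\right)} = \frac{1}{\left(-3\right) \left(-1\right) \left(-1\right)} = \frac{1}{3 \left(-1\right)} = \frac{1}{-3} = - \frac{1}{3}$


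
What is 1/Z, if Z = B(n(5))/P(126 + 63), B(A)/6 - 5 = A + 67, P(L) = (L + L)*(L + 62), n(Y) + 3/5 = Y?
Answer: 79065/382 ≈ 206.98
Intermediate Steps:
n(Y) = -⅗ + Y
P(L) = 2*L*(62 + L) (P(L) = (2*L)*(62 + L) = 2*L*(62 + L))
B(A) = 432 + 6*A (B(A) = 30 + 6*(A + 67) = 30 + 6*(67 + A) = 30 + (402 + 6*A) = 432 + 6*A)
Z = 382/79065 (Z = (432 + 6*(-⅗ + 5))/((2*(126 + 63)*(62 + (126 + 63)))) = (432 + 6*(22/5))/((2*189*(62 + 189))) = (432 + 132/5)/((2*189*251)) = (2292/5)/94878 = (2292/5)*(1/94878) = 382/79065 ≈ 0.0048315)
1/Z = 1/(382/79065) = 79065/382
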